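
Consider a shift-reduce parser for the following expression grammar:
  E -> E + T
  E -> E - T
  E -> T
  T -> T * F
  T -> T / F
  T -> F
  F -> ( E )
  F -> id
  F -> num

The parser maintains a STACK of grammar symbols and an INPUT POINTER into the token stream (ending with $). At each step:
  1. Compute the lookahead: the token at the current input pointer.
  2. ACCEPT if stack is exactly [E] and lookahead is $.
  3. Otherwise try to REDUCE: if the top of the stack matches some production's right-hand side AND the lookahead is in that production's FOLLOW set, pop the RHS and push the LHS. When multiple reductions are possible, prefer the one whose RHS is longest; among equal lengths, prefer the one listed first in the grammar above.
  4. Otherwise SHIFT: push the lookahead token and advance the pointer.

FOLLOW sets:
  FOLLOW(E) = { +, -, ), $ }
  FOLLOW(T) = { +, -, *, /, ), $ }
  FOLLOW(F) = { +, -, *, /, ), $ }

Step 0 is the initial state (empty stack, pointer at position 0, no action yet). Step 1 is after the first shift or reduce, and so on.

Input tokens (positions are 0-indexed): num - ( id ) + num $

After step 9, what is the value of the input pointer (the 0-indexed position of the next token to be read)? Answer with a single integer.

Answer: 4

Derivation:
Step 1: shift num. Stack=[num] ptr=1 lookahead=- remaining=[- ( id ) + num $]
Step 2: reduce F->num. Stack=[F] ptr=1 lookahead=- remaining=[- ( id ) + num $]
Step 3: reduce T->F. Stack=[T] ptr=1 lookahead=- remaining=[- ( id ) + num $]
Step 4: reduce E->T. Stack=[E] ptr=1 lookahead=- remaining=[- ( id ) + num $]
Step 5: shift -. Stack=[E -] ptr=2 lookahead=( remaining=[( id ) + num $]
Step 6: shift (. Stack=[E - (] ptr=3 lookahead=id remaining=[id ) + num $]
Step 7: shift id. Stack=[E - ( id] ptr=4 lookahead=) remaining=[) + num $]
Step 8: reduce F->id. Stack=[E - ( F] ptr=4 lookahead=) remaining=[) + num $]
Step 9: reduce T->F. Stack=[E - ( T] ptr=4 lookahead=) remaining=[) + num $]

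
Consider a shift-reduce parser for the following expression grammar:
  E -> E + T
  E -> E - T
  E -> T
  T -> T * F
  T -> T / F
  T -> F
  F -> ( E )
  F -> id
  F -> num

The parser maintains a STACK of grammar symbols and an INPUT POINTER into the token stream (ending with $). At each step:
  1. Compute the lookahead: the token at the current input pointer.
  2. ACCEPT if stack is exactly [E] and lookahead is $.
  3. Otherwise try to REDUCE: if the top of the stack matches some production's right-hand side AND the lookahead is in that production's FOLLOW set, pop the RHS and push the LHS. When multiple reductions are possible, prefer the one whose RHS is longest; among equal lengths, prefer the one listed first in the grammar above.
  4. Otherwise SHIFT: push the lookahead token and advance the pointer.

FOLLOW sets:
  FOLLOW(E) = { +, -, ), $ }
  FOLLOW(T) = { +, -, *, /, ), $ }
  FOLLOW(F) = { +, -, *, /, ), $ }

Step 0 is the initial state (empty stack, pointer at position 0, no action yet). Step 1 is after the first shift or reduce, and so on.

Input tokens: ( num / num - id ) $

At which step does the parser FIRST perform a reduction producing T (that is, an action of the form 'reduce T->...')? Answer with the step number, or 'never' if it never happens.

Answer: 4

Derivation:
Step 1: shift (. Stack=[(] ptr=1 lookahead=num remaining=[num / num - id ) $]
Step 2: shift num. Stack=[( num] ptr=2 lookahead=/ remaining=[/ num - id ) $]
Step 3: reduce F->num. Stack=[( F] ptr=2 lookahead=/ remaining=[/ num - id ) $]
Step 4: reduce T->F. Stack=[( T] ptr=2 lookahead=/ remaining=[/ num - id ) $]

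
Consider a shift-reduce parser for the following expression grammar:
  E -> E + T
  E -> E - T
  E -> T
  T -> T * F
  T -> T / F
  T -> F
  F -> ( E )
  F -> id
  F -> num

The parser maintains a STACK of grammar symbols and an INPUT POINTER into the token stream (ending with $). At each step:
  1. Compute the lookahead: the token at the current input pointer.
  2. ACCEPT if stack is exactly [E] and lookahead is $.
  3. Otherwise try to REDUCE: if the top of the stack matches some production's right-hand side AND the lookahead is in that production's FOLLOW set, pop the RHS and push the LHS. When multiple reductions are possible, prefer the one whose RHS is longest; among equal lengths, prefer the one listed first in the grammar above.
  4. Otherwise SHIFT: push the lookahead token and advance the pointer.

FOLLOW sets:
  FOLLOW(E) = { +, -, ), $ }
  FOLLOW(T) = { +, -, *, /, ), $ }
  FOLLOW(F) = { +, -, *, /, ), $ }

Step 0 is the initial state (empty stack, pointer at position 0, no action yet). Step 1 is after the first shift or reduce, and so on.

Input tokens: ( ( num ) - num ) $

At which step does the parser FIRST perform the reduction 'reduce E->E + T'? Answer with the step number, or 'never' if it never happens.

Step 1: shift (. Stack=[(] ptr=1 lookahead=( remaining=[( num ) - num ) $]
Step 2: shift (. Stack=[( (] ptr=2 lookahead=num remaining=[num ) - num ) $]
Step 3: shift num. Stack=[( ( num] ptr=3 lookahead=) remaining=[) - num ) $]
Step 4: reduce F->num. Stack=[( ( F] ptr=3 lookahead=) remaining=[) - num ) $]
Step 5: reduce T->F. Stack=[( ( T] ptr=3 lookahead=) remaining=[) - num ) $]
Step 6: reduce E->T. Stack=[( ( E] ptr=3 lookahead=) remaining=[) - num ) $]
Step 7: shift ). Stack=[( ( E )] ptr=4 lookahead=- remaining=[- num ) $]
Step 8: reduce F->( E ). Stack=[( F] ptr=4 lookahead=- remaining=[- num ) $]
Step 9: reduce T->F. Stack=[( T] ptr=4 lookahead=- remaining=[- num ) $]
Step 10: reduce E->T. Stack=[( E] ptr=4 lookahead=- remaining=[- num ) $]
Step 11: shift -. Stack=[( E -] ptr=5 lookahead=num remaining=[num ) $]
Step 12: shift num. Stack=[( E - num] ptr=6 lookahead=) remaining=[) $]
Step 13: reduce F->num. Stack=[( E - F] ptr=6 lookahead=) remaining=[) $]
Step 14: reduce T->F. Stack=[( E - T] ptr=6 lookahead=) remaining=[) $]
Step 15: reduce E->E - T. Stack=[( E] ptr=6 lookahead=) remaining=[) $]
Step 16: shift ). Stack=[( E )] ptr=7 lookahead=$ remaining=[$]
Step 17: reduce F->( E ). Stack=[F] ptr=7 lookahead=$ remaining=[$]
Step 18: reduce T->F. Stack=[T] ptr=7 lookahead=$ remaining=[$]
Step 19: reduce E->T. Stack=[E] ptr=7 lookahead=$ remaining=[$]
Step 20: accept. Stack=[E] ptr=7 lookahead=$ remaining=[$]

Answer: never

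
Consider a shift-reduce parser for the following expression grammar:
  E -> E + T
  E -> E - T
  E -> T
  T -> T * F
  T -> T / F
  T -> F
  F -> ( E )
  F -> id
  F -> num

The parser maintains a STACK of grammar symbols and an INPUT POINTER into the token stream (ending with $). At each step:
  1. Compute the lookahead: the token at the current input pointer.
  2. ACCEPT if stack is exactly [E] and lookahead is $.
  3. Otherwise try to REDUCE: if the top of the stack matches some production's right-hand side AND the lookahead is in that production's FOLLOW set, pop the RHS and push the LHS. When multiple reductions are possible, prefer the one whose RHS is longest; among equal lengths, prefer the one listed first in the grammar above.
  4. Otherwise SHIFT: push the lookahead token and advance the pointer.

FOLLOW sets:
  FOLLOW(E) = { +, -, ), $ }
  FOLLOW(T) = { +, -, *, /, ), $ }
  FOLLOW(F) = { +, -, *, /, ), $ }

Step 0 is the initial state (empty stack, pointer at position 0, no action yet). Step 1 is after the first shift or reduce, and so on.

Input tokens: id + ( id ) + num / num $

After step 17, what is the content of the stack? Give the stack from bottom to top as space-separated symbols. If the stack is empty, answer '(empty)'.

Answer: E + F

Derivation:
Step 1: shift id. Stack=[id] ptr=1 lookahead=+ remaining=[+ ( id ) + num / num $]
Step 2: reduce F->id. Stack=[F] ptr=1 lookahead=+ remaining=[+ ( id ) + num / num $]
Step 3: reduce T->F. Stack=[T] ptr=1 lookahead=+ remaining=[+ ( id ) + num / num $]
Step 4: reduce E->T. Stack=[E] ptr=1 lookahead=+ remaining=[+ ( id ) + num / num $]
Step 5: shift +. Stack=[E +] ptr=2 lookahead=( remaining=[( id ) + num / num $]
Step 6: shift (. Stack=[E + (] ptr=3 lookahead=id remaining=[id ) + num / num $]
Step 7: shift id. Stack=[E + ( id] ptr=4 lookahead=) remaining=[) + num / num $]
Step 8: reduce F->id. Stack=[E + ( F] ptr=4 lookahead=) remaining=[) + num / num $]
Step 9: reduce T->F. Stack=[E + ( T] ptr=4 lookahead=) remaining=[) + num / num $]
Step 10: reduce E->T. Stack=[E + ( E] ptr=4 lookahead=) remaining=[) + num / num $]
Step 11: shift ). Stack=[E + ( E )] ptr=5 lookahead=+ remaining=[+ num / num $]
Step 12: reduce F->( E ). Stack=[E + F] ptr=5 lookahead=+ remaining=[+ num / num $]
Step 13: reduce T->F. Stack=[E + T] ptr=5 lookahead=+ remaining=[+ num / num $]
Step 14: reduce E->E + T. Stack=[E] ptr=5 lookahead=+ remaining=[+ num / num $]
Step 15: shift +. Stack=[E +] ptr=6 lookahead=num remaining=[num / num $]
Step 16: shift num. Stack=[E + num] ptr=7 lookahead=/ remaining=[/ num $]
Step 17: reduce F->num. Stack=[E + F] ptr=7 lookahead=/ remaining=[/ num $]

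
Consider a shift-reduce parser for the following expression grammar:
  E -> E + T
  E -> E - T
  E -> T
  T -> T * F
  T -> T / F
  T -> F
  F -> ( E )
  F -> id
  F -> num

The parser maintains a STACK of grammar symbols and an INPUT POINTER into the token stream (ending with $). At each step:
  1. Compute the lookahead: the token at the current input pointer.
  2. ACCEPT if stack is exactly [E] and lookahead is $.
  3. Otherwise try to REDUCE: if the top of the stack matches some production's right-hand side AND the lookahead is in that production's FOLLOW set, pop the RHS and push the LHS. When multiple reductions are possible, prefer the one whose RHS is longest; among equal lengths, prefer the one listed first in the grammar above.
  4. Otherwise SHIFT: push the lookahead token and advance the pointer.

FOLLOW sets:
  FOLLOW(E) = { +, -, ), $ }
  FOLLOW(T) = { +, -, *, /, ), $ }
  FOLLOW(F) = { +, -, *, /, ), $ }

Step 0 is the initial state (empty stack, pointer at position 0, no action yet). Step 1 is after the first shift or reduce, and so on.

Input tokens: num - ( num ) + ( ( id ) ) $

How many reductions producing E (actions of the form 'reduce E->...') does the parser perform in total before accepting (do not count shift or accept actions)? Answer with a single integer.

Answer: 6

Derivation:
Step 1: shift num. Stack=[num] ptr=1 lookahead=- remaining=[- ( num ) + ( ( id ) ) $]
Step 2: reduce F->num. Stack=[F] ptr=1 lookahead=- remaining=[- ( num ) + ( ( id ) ) $]
Step 3: reduce T->F. Stack=[T] ptr=1 lookahead=- remaining=[- ( num ) + ( ( id ) ) $]
Step 4: reduce E->T. Stack=[E] ptr=1 lookahead=- remaining=[- ( num ) + ( ( id ) ) $]
Step 5: shift -. Stack=[E -] ptr=2 lookahead=( remaining=[( num ) + ( ( id ) ) $]
Step 6: shift (. Stack=[E - (] ptr=3 lookahead=num remaining=[num ) + ( ( id ) ) $]
Step 7: shift num. Stack=[E - ( num] ptr=4 lookahead=) remaining=[) + ( ( id ) ) $]
Step 8: reduce F->num. Stack=[E - ( F] ptr=4 lookahead=) remaining=[) + ( ( id ) ) $]
Step 9: reduce T->F. Stack=[E - ( T] ptr=4 lookahead=) remaining=[) + ( ( id ) ) $]
Step 10: reduce E->T. Stack=[E - ( E] ptr=4 lookahead=) remaining=[) + ( ( id ) ) $]
Step 11: shift ). Stack=[E - ( E )] ptr=5 lookahead=+ remaining=[+ ( ( id ) ) $]
Step 12: reduce F->( E ). Stack=[E - F] ptr=5 lookahead=+ remaining=[+ ( ( id ) ) $]
Step 13: reduce T->F. Stack=[E - T] ptr=5 lookahead=+ remaining=[+ ( ( id ) ) $]
Step 14: reduce E->E - T. Stack=[E] ptr=5 lookahead=+ remaining=[+ ( ( id ) ) $]
Step 15: shift +. Stack=[E +] ptr=6 lookahead=( remaining=[( ( id ) ) $]
Step 16: shift (. Stack=[E + (] ptr=7 lookahead=( remaining=[( id ) ) $]
Step 17: shift (. Stack=[E + ( (] ptr=8 lookahead=id remaining=[id ) ) $]
Step 18: shift id. Stack=[E + ( ( id] ptr=9 lookahead=) remaining=[) ) $]
Step 19: reduce F->id. Stack=[E + ( ( F] ptr=9 lookahead=) remaining=[) ) $]
Step 20: reduce T->F. Stack=[E + ( ( T] ptr=9 lookahead=) remaining=[) ) $]
Step 21: reduce E->T. Stack=[E + ( ( E] ptr=9 lookahead=) remaining=[) ) $]
Step 22: shift ). Stack=[E + ( ( E )] ptr=10 lookahead=) remaining=[) $]
Step 23: reduce F->( E ). Stack=[E + ( F] ptr=10 lookahead=) remaining=[) $]
Step 24: reduce T->F. Stack=[E + ( T] ptr=10 lookahead=) remaining=[) $]
Step 25: reduce E->T. Stack=[E + ( E] ptr=10 lookahead=) remaining=[) $]
Step 26: shift ). Stack=[E + ( E )] ptr=11 lookahead=$ remaining=[$]
Step 27: reduce F->( E ). Stack=[E + F] ptr=11 lookahead=$ remaining=[$]
Step 28: reduce T->F. Stack=[E + T] ptr=11 lookahead=$ remaining=[$]
Step 29: reduce E->E + T. Stack=[E] ptr=11 lookahead=$ remaining=[$]
Step 30: accept. Stack=[E] ptr=11 lookahead=$ remaining=[$]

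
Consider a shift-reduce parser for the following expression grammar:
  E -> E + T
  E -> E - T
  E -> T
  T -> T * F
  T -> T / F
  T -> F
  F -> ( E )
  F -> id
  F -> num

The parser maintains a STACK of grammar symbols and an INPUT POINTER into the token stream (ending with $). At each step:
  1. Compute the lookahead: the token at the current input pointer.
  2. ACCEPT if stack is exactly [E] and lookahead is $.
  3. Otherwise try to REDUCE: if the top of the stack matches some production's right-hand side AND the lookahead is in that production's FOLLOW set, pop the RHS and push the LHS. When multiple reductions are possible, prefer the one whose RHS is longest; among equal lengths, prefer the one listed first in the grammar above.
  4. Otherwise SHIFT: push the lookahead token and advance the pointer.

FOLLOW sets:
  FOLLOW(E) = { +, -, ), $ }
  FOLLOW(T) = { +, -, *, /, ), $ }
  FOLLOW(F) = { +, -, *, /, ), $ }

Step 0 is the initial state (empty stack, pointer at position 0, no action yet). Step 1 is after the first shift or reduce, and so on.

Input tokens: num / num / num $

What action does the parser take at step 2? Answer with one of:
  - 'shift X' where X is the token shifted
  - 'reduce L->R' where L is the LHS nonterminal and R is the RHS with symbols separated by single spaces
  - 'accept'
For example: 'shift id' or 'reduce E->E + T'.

Step 1: shift num. Stack=[num] ptr=1 lookahead=/ remaining=[/ num / num $]
Step 2: reduce F->num. Stack=[F] ptr=1 lookahead=/ remaining=[/ num / num $]

Answer: reduce F->num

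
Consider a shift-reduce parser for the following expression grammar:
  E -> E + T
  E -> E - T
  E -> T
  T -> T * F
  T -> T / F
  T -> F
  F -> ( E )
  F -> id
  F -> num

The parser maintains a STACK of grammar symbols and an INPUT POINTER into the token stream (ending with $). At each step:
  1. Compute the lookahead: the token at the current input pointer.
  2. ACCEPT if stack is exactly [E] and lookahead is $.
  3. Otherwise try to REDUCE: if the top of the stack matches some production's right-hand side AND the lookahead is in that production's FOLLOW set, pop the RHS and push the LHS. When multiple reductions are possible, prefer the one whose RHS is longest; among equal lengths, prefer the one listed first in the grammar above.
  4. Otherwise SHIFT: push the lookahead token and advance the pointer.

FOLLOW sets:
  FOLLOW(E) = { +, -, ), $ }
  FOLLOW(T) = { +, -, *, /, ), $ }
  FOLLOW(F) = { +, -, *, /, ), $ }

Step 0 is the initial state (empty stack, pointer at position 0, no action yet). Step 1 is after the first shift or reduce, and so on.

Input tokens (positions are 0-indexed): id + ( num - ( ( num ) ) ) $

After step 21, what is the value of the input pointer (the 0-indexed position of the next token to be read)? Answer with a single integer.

Answer: 9

Derivation:
Step 1: shift id. Stack=[id] ptr=1 lookahead=+ remaining=[+ ( num - ( ( num ) ) ) $]
Step 2: reduce F->id. Stack=[F] ptr=1 lookahead=+ remaining=[+ ( num - ( ( num ) ) ) $]
Step 3: reduce T->F. Stack=[T] ptr=1 lookahead=+ remaining=[+ ( num - ( ( num ) ) ) $]
Step 4: reduce E->T. Stack=[E] ptr=1 lookahead=+ remaining=[+ ( num - ( ( num ) ) ) $]
Step 5: shift +. Stack=[E +] ptr=2 lookahead=( remaining=[( num - ( ( num ) ) ) $]
Step 6: shift (. Stack=[E + (] ptr=3 lookahead=num remaining=[num - ( ( num ) ) ) $]
Step 7: shift num. Stack=[E + ( num] ptr=4 lookahead=- remaining=[- ( ( num ) ) ) $]
Step 8: reduce F->num. Stack=[E + ( F] ptr=4 lookahead=- remaining=[- ( ( num ) ) ) $]
Step 9: reduce T->F. Stack=[E + ( T] ptr=4 lookahead=- remaining=[- ( ( num ) ) ) $]
Step 10: reduce E->T. Stack=[E + ( E] ptr=4 lookahead=- remaining=[- ( ( num ) ) ) $]
Step 11: shift -. Stack=[E + ( E -] ptr=5 lookahead=( remaining=[( ( num ) ) ) $]
Step 12: shift (. Stack=[E + ( E - (] ptr=6 lookahead=( remaining=[( num ) ) ) $]
Step 13: shift (. Stack=[E + ( E - ( (] ptr=7 lookahead=num remaining=[num ) ) ) $]
Step 14: shift num. Stack=[E + ( E - ( ( num] ptr=8 lookahead=) remaining=[) ) ) $]
Step 15: reduce F->num. Stack=[E + ( E - ( ( F] ptr=8 lookahead=) remaining=[) ) ) $]
Step 16: reduce T->F. Stack=[E + ( E - ( ( T] ptr=8 lookahead=) remaining=[) ) ) $]
Step 17: reduce E->T. Stack=[E + ( E - ( ( E] ptr=8 lookahead=) remaining=[) ) ) $]
Step 18: shift ). Stack=[E + ( E - ( ( E )] ptr=9 lookahead=) remaining=[) ) $]
Step 19: reduce F->( E ). Stack=[E + ( E - ( F] ptr=9 lookahead=) remaining=[) ) $]
Step 20: reduce T->F. Stack=[E + ( E - ( T] ptr=9 lookahead=) remaining=[) ) $]
Step 21: reduce E->T. Stack=[E + ( E - ( E] ptr=9 lookahead=) remaining=[) ) $]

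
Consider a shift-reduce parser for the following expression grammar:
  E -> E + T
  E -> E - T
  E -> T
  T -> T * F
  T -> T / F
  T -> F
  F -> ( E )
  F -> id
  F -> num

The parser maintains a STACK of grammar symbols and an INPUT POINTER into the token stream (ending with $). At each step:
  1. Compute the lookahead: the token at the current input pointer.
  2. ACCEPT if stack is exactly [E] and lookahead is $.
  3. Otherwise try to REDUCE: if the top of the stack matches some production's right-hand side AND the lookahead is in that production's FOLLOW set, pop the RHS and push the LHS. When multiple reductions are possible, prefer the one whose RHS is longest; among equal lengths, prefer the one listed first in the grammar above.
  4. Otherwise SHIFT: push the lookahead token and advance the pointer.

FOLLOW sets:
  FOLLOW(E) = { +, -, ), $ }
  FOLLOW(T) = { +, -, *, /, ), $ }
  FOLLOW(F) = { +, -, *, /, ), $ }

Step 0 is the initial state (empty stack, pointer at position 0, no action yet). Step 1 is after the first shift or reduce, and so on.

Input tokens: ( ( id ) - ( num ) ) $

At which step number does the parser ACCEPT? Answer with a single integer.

Step 1: shift (. Stack=[(] ptr=1 lookahead=( remaining=[( id ) - ( num ) ) $]
Step 2: shift (. Stack=[( (] ptr=2 lookahead=id remaining=[id ) - ( num ) ) $]
Step 3: shift id. Stack=[( ( id] ptr=3 lookahead=) remaining=[) - ( num ) ) $]
Step 4: reduce F->id. Stack=[( ( F] ptr=3 lookahead=) remaining=[) - ( num ) ) $]
Step 5: reduce T->F. Stack=[( ( T] ptr=3 lookahead=) remaining=[) - ( num ) ) $]
Step 6: reduce E->T. Stack=[( ( E] ptr=3 lookahead=) remaining=[) - ( num ) ) $]
Step 7: shift ). Stack=[( ( E )] ptr=4 lookahead=- remaining=[- ( num ) ) $]
Step 8: reduce F->( E ). Stack=[( F] ptr=4 lookahead=- remaining=[- ( num ) ) $]
Step 9: reduce T->F. Stack=[( T] ptr=4 lookahead=- remaining=[- ( num ) ) $]
Step 10: reduce E->T. Stack=[( E] ptr=4 lookahead=- remaining=[- ( num ) ) $]
Step 11: shift -. Stack=[( E -] ptr=5 lookahead=( remaining=[( num ) ) $]
Step 12: shift (. Stack=[( E - (] ptr=6 lookahead=num remaining=[num ) ) $]
Step 13: shift num. Stack=[( E - ( num] ptr=7 lookahead=) remaining=[) ) $]
Step 14: reduce F->num. Stack=[( E - ( F] ptr=7 lookahead=) remaining=[) ) $]
Step 15: reduce T->F. Stack=[( E - ( T] ptr=7 lookahead=) remaining=[) ) $]
Step 16: reduce E->T. Stack=[( E - ( E] ptr=7 lookahead=) remaining=[) ) $]
Step 17: shift ). Stack=[( E - ( E )] ptr=8 lookahead=) remaining=[) $]
Step 18: reduce F->( E ). Stack=[( E - F] ptr=8 lookahead=) remaining=[) $]
Step 19: reduce T->F. Stack=[( E - T] ptr=8 lookahead=) remaining=[) $]
Step 20: reduce E->E - T. Stack=[( E] ptr=8 lookahead=) remaining=[) $]
Step 21: shift ). Stack=[( E )] ptr=9 lookahead=$ remaining=[$]
Step 22: reduce F->( E ). Stack=[F] ptr=9 lookahead=$ remaining=[$]
Step 23: reduce T->F. Stack=[T] ptr=9 lookahead=$ remaining=[$]
Step 24: reduce E->T. Stack=[E] ptr=9 lookahead=$ remaining=[$]
Step 25: accept. Stack=[E] ptr=9 lookahead=$ remaining=[$]

Answer: 25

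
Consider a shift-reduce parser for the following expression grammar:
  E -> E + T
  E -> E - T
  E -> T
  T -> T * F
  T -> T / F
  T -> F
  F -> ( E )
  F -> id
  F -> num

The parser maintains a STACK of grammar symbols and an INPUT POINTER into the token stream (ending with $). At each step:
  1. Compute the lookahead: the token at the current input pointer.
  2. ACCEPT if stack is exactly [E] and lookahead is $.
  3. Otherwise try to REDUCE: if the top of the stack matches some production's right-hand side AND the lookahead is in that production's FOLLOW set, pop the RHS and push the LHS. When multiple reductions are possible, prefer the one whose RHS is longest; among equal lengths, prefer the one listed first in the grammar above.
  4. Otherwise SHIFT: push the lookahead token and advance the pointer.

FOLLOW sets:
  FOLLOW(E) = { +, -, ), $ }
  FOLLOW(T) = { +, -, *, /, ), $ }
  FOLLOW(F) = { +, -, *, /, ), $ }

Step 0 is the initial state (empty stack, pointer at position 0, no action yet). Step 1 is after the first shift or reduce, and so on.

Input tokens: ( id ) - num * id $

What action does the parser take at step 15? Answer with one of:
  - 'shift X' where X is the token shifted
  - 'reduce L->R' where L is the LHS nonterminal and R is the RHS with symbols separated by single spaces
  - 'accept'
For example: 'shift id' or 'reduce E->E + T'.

Answer: shift id

Derivation:
Step 1: shift (. Stack=[(] ptr=1 lookahead=id remaining=[id ) - num * id $]
Step 2: shift id. Stack=[( id] ptr=2 lookahead=) remaining=[) - num * id $]
Step 3: reduce F->id. Stack=[( F] ptr=2 lookahead=) remaining=[) - num * id $]
Step 4: reduce T->F. Stack=[( T] ptr=2 lookahead=) remaining=[) - num * id $]
Step 5: reduce E->T. Stack=[( E] ptr=2 lookahead=) remaining=[) - num * id $]
Step 6: shift ). Stack=[( E )] ptr=3 lookahead=- remaining=[- num * id $]
Step 7: reduce F->( E ). Stack=[F] ptr=3 lookahead=- remaining=[- num * id $]
Step 8: reduce T->F. Stack=[T] ptr=3 lookahead=- remaining=[- num * id $]
Step 9: reduce E->T. Stack=[E] ptr=3 lookahead=- remaining=[- num * id $]
Step 10: shift -. Stack=[E -] ptr=4 lookahead=num remaining=[num * id $]
Step 11: shift num. Stack=[E - num] ptr=5 lookahead=* remaining=[* id $]
Step 12: reduce F->num. Stack=[E - F] ptr=5 lookahead=* remaining=[* id $]
Step 13: reduce T->F. Stack=[E - T] ptr=5 lookahead=* remaining=[* id $]
Step 14: shift *. Stack=[E - T *] ptr=6 lookahead=id remaining=[id $]
Step 15: shift id. Stack=[E - T * id] ptr=7 lookahead=$ remaining=[$]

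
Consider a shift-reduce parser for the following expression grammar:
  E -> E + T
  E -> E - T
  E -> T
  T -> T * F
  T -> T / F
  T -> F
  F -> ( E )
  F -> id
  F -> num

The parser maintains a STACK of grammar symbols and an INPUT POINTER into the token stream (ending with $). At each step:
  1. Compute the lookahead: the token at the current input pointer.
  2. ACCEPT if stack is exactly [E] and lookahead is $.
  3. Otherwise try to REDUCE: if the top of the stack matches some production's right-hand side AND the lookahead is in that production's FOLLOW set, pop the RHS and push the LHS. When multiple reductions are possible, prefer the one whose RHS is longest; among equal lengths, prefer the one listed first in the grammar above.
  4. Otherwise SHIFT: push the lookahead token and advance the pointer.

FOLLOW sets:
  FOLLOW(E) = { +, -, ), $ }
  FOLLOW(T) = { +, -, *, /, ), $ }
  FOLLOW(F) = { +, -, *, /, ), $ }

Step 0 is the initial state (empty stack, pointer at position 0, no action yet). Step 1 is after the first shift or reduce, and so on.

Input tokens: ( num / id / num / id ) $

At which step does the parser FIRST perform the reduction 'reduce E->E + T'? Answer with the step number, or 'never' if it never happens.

Answer: never

Derivation:
Step 1: shift (. Stack=[(] ptr=1 lookahead=num remaining=[num / id / num / id ) $]
Step 2: shift num. Stack=[( num] ptr=2 lookahead=/ remaining=[/ id / num / id ) $]
Step 3: reduce F->num. Stack=[( F] ptr=2 lookahead=/ remaining=[/ id / num / id ) $]
Step 4: reduce T->F. Stack=[( T] ptr=2 lookahead=/ remaining=[/ id / num / id ) $]
Step 5: shift /. Stack=[( T /] ptr=3 lookahead=id remaining=[id / num / id ) $]
Step 6: shift id. Stack=[( T / id] ptr=4 lookahead=/ remaining=[/ num / id ) $]
Step 7: reduce F->id. Stack=[( T / F] ptr=4 lookahead=/ remaining=[/ num / id ) $]
Step 8: reduce T->T / F. Stack=[( T] ptr=4 lookahead=/ remaining=[/ num / id ) $]
Step 9: shift /. Stack=[( T /] ptr=5 lookahead=num remaining=[num / id ) $]
Step 10: shift num. Stack=[( T / num] ptr=6 lookahead=/ remaining=[/ id ) $]
Step 11: reduce F->num. Stack=[( T / F] ptr=6 lookahead=/ remaining=[/ id ) $]
Step 12: reduce T->T / F. Stack=[( T] ptr=6 lookahead=/ remaining=[/ id ) $]
Step 13: shift /. Stack=[( T /] ptr=7 lookahead=id remaining=[id ) $]
Step 14: shift id. Stack=[( T / id] ptr=8 lookahead=) remaining=[) $]
Step 15: reduce F->id. Stack=[( T / F] ptr=8 lookahead=) remaining=[) $]
Step 16: reduce T->T / F. Stack=[( T] ptr=8 lookahead=) remaining=[) $]
Step 17: reduce E->T. Stack=[( E] ptr=8 lookahead=) remaining=[) $]
Step 18: shift ). Stack=[( E )] ptr=9 lookahead=$ remaining=[$]
Step 19: reduce F->( E ). Stack=[F] ptr=9 lookahead=$ remaining=[$]
Step 20: reduce T->F. Stack=[T] ptr=9 lookahead=$ remaining=[$]
Step 21: reduce E->T. Stack=[E] ptr=9 lookahead=$ remaining=[$]
Step 22: accept. Stack=[E] ptr=9 lookahead=$ remaining=[$]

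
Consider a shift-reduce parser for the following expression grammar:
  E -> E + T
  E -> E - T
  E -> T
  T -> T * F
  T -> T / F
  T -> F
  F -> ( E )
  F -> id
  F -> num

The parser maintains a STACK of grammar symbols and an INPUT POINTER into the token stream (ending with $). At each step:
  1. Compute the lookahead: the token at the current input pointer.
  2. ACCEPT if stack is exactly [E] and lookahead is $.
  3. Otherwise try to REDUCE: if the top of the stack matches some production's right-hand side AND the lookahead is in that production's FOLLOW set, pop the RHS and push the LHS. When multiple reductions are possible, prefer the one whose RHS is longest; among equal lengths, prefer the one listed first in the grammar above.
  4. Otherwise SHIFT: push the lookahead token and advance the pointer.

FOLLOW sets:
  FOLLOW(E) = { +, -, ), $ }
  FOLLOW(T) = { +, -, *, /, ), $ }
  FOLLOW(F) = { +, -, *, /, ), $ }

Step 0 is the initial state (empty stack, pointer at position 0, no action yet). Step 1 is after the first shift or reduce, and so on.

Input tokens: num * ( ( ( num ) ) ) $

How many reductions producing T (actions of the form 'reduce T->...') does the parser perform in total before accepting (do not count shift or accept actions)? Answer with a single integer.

Step 1: shift num. Stack=[num] ptr=1 lookahead=* remaining=[* ( ( ( num ) ) ) $]
Step 2: reduce F->num. Stack=[F] ptr=1 lookahead=* remaining=[* ( ( ( num ) ) ) $]
Step 3: reduce T->F. Stack=[T] ptr=1 lookahead=* remaining=[* ( ( ( num ) ) ) $]
Step 4: shift *. Stack=[T *] ptr=2 lookahead=( remaining=[( ( ( num ) ) ) $]
Step 5: shift (. Stack=[T * (] ptr=3 lookahead=( remaining=[( ( num ) ) ) $]
Step 6: shift (. Stack=[T * ( (] ptr=4 lookahead=( remaining=[( num ) ) ) $]
Step 7: shift (. Stack=[T * ( ( (] ptr=5 lookahead=num remaining=[num ) ) ) $]
Step 8: shift num. Stack=[T * ( ( ( num] ptr=6 lookahead=) remaining=[) ) ) $]
Step 9: reduce F->num. Stack=[T * ( ( ( F] ptr=6 lookahead=) remaining=[) ) ) $]
Step 10: reduce T->F. Stack=[T * ( ( ( T] ptr=6 lookahead=) remaining=[) ) ) $]
Step 11: reduce E->T. Stack=[T * ( ( ( E] ptr=6 lookahead=) remaining=[) ) ) $]
Step 12: shift ). Stack=[T * ( ( ( E )] ptr=7 lookahead=) remaining=[) ) $]
Step 13: reduce F->( E ). Stack=[T * ( ( F] ptr=7 lookahead=) remaining=[) ) $]
Step 14: reduce T->F. Stack=[T * ( ( T] ptr=7 lookahead=) remaining=[) ) $]
Step 15: reduce E->T. Stack=[T * ( ( E] ptr=7 lookahead=) remaining=[) ) $]
Step 16: shift ). Stack=[T * ( ( E )] ptr=8 lookahead=) remaining=[) $]
Step 17: reduce F->( E ). Stack=[T * ( F] ptr=8 lookahead=) remaining=[) $]
Step 18: reduce T->F. Stack=[T * ( T] ptr=8 lookahead=) remaining=[) $]
Step 19: reduce E->T. Stack=[T * ( E] ptr=8 lookahead=) remaining=[) $]
Step 20: shift ). Stack=[T * ( E )] ptr=9 lookahead=$ remaining=[$]
Step 21: reduce F->( E ). Stack=[T * F] ptr=9 lookahead=$ remaining=[$]
Step 22: reduce T->T * F. Stack=[T] ptr=9 lookahead=$ remaining=[$]
Step 23: reduce E->T. Stack=[E] ptr=9 lookahead=$ remaining=[$]
Step 24: accept. Stack=[E] ptr=9 lookahead=$ remaining=[$]

Answer: 5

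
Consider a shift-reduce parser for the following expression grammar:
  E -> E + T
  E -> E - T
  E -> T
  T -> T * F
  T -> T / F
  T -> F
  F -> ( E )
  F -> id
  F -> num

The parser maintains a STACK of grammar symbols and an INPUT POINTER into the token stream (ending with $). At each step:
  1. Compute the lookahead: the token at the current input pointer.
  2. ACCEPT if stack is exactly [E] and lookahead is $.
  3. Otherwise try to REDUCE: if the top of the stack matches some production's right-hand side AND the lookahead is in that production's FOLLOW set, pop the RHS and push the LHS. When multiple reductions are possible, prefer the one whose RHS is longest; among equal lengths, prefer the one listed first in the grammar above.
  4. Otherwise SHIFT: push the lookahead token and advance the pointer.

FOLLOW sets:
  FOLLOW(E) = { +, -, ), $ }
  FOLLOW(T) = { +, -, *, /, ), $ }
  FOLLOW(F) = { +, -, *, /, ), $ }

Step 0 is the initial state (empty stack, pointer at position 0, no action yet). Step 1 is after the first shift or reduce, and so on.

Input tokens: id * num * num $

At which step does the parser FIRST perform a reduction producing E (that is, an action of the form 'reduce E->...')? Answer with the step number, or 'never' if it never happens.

Step 1: shift id. Stack=[id] ptr=1 lookahead=* remaining=[* num * num $]
Step 2: reduce F->id. Stack=[F] ptr=1 lookahead=* remaining=[* num * num $]
Step 3: reduce T->F. Stack=[T] ptr=1 lookahead=* remaining=[* num * num $]
Step 4: shift *. Stack=[T *] ptr=2 lookahead=num remaining=[num * num $]
Step 5: shift num. Stack=[T * num] ptr=3 lookahead=* remaining=[* num $]
Step 6: reduce F->num. Stack=[T * F] ptr=3 lookahead=* remaining=[* num $]
Step 7: reduce T->T * F. Stack=[T] ptr=3 lookahead=* remaining=[* num $]
Step 8: shift *. Stack=[T *] ptr=4 lookahead=num remaining=[num $]
Step 9: shift num. Stack=[T * num] ptr=5 lookahead=$ remaining=[$]
Step 10: reduce F->num. Stack=[T * F] ptr=5 lookahead=$ remaining=[$]
Step 11: reduce T->T * F. Stack=[T] ptr=5 lookahead=$ remaining=[$]
Step 12: reduce E->T. Stack=[E] ptr=5 lookahead=$ remaining=[$]

Answer: 12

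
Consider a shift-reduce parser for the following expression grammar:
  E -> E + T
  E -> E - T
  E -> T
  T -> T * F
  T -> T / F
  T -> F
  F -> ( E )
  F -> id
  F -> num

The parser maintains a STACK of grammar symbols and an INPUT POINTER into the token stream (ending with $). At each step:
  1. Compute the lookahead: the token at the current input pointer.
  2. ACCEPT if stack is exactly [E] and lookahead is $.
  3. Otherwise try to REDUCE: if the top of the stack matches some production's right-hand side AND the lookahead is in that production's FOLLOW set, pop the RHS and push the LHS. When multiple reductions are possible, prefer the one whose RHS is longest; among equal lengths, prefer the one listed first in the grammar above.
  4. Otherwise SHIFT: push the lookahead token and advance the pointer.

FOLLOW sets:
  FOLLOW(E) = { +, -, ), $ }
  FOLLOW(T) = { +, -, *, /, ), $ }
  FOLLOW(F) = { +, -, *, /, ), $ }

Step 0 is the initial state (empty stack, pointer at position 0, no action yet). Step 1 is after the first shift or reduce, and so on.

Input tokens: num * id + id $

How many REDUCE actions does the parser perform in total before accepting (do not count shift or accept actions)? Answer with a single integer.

Answer: 8

Derivation:
Step 1: shift num. Stack=[num] ptr=1 lookahead=* remaining=[* id + id $]
Step 2: reduce F->num. Stack=[F] ptr=1 lookahead=* remaining=[* id + id $]
Step 3: reduce T->F. Stack=[T] ptr=1 lookahead=* remaining=[* id + id $]
Step 4: shift *. Stack=[T *] ptr=2 lookahead=id remaining=[id + id $]
Step 5: shift id. Stack=[T * id] ptr=3 lookahead=+ remaining=[+ id $]
Step 6: reduce F->id. Stack=[T * F] ptr=3 lookahead=+ remaining=[+ id $]
Step 7: reduce T->T * F. Stack=[T] ptr=3 lookahead=+ remaining=[+ id $]
Step 8: reduce E->T. Stack=[E] ptr=3 lookahead=+ remaining=[+ id $]
Step 9: shift +. Stack=[E +] ptr=4 lookahead=id remaining=[id $]
Step 10: shift id. Stack=[E + id] ptr=5 lookahead=$ remaining=[$]
Step 11: reduce F->id. Stack=[E + F] ptr=5 lookahead=$ remaining=[$]
Step 12: reduce T->F. Stack=[E + T] ptr=5 lookahead=$ remaining=[$]
Step 13: reduce E->E + T. Stack=[E] ptr=5 lookahead=$ remaining=[$]
Step 14: accept. Stack=[E] ptr=5 lookahead=$ remaining=[$]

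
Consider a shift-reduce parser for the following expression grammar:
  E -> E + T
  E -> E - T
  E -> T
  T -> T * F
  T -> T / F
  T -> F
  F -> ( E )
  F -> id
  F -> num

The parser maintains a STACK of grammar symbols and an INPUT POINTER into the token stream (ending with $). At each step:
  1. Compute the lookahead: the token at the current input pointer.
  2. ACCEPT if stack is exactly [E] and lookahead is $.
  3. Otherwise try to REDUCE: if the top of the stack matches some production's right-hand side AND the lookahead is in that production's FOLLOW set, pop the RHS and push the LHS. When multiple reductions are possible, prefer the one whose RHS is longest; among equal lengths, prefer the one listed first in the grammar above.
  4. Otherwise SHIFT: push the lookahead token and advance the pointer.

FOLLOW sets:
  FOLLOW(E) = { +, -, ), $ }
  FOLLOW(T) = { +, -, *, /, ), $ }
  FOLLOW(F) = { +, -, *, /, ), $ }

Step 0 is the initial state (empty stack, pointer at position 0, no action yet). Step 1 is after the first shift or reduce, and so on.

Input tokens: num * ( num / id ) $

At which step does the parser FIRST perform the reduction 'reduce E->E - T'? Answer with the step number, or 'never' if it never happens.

Step 1: shift num. Stack=[num] ptr=1 lookahead=* remaining=[* ( num / id ) $]
Step 2: reduce F->num. Stack=[F] ptr=1 lookahead=* remaining=[* ( num / id ) $]
Step 3: reduce T->F. Stack=[T] ptr=1 lookahead=* remaining=[* ( num / id ) $]
Step 4: shift *. Stack=[T *] ptr=2 lookahead=( remaining=[( num / id ) $]
Step 5: shift (. Stack=[T * (] ptr=3 lookahead=num remaining=[num / id ) $]
Step 6: shift num. Stack=[T * ( num] ptr=4 lookahead=/ remaining=[/ id ) $]
Step 7: reduce F->num. Stack=[T * ( F] ptr=4 lookahead=/ remaining=[/ id ) $]
Step 8: reduce T->F. Stack=[T * ( T] ptr=4 lookahead=/ remaining=[/ id ) $]
Step 9: shift /. Stack=[T * ( T /] ptr=5 lookahead=id remaining=[id ) $]
Step 10: shift id. Stack=[T * ( T / id] ptr=6 lookahead=) remaining=[) $]
Step 11: reduce F->id. Stack=[T * ( T / F] ptr=6 lookahead=) remaining=[) $]
Step 12: reduce T->T / F. Stack=[T * ( T] ptr=6 lookahead=) remaining=[) $]
Step 13: reduce E->T. Stack=[T * ( E] ptr=6 lookahead=) remaining=[) $]
Step 14: shift ). Stack=[T * ( E )] ptr=7 lookahead=$ remaining=[$]
Step 15: reduce F->( E ). Stack=[T * F] ptr=7 lookahead=$ remaining=[$]
Step 16: reduce T->T * F. Stack=[T] ptr=7 lookahead=$ remaining=[$]
Step 17: reduce E->T. Stack=[E] ptr=7 lookahead=$ remaining=[$]
Step 18: accept. Stack=[E] ptr=7 lookahead=$ remaining=[$]

Answer: never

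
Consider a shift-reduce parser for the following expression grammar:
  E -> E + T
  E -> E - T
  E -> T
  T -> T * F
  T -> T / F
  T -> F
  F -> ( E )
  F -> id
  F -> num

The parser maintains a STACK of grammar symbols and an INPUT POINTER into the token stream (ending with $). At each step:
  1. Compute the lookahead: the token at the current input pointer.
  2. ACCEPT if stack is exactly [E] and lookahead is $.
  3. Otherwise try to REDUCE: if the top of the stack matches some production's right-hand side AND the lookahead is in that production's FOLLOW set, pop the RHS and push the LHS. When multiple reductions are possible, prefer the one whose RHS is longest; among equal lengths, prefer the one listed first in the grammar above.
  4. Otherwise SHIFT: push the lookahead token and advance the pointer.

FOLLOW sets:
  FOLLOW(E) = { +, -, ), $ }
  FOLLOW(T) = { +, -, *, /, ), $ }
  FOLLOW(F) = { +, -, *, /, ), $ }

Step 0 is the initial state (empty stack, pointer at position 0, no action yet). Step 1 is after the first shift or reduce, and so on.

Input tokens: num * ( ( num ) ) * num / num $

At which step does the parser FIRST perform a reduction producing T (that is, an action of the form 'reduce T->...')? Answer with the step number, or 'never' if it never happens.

Answer: 3

Derivation:
Step 1: shift num. Stack=[num] ptr=1 lookahead=* remaining=[* ( ( num ) ) * num / num $]
Step 2: reduce F->num. Stack=[F] ptr=1 lookahead=* remaining=[* ( ( num ) ) * num / num $]
Step 3: reduce T->F. Stack=[T] ptr=1 lookahead=* remaining=[* ( ( num ) ) * num / num $]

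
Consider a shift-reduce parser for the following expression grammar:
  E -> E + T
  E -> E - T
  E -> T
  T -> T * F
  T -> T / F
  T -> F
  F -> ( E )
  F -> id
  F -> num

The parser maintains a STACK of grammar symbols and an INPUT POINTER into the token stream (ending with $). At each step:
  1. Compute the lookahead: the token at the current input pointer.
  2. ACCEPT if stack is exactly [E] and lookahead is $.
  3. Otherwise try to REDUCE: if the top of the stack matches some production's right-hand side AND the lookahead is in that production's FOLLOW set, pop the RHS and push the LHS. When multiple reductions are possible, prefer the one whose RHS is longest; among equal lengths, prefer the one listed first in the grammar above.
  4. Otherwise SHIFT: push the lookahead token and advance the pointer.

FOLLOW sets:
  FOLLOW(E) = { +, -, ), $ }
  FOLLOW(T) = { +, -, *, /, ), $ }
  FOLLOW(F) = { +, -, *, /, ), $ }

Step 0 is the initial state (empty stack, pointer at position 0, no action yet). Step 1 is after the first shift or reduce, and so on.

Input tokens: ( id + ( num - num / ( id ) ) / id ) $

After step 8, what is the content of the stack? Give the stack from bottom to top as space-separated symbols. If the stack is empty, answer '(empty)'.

Answer: ( E + ( num

Derivation:
Step 1: shift (. Stack=[(] ptr=1 lookahead=id remaining=[id + ( num - num / ( id ) ) / id ) $]
Step 2: shift id. Stack=[( id] ptr=2 lookahead=+ remaining=[+ ( num - num / ( id ) ) / id ) $]
Step 3: reduce F->id. Stack=[( F] ptr=2 lookahead=+ remaining=[+ ( num - num / ( id ) ) / id ) $]
Step 4: reduce T->F. Stack=[( T] ptr=2 lookahead=+ remaining=[+ ( num - num / ( id ) ) / id ) $]
Step 5: reduce E->T. Stack=[( E] ptr=2 lookahead=+ remaining=[+ ( num - num / ( id ) ) / id ) $]
Step 6: shift +. Stack=[( E +] ptr=3 lookahead=( remaining=[( num - num / ( id ) ) / id ) $]
Step 7: shift (. Stack=[( E + (] ptr=4 lookahead=num remaining=[num - num / ( id ) ) / id ) $]
Step 8: shift num. Stack=[( E + ( num] ptr=5 lookahead=- remaining=[- num / ( id ) ) / id ) $]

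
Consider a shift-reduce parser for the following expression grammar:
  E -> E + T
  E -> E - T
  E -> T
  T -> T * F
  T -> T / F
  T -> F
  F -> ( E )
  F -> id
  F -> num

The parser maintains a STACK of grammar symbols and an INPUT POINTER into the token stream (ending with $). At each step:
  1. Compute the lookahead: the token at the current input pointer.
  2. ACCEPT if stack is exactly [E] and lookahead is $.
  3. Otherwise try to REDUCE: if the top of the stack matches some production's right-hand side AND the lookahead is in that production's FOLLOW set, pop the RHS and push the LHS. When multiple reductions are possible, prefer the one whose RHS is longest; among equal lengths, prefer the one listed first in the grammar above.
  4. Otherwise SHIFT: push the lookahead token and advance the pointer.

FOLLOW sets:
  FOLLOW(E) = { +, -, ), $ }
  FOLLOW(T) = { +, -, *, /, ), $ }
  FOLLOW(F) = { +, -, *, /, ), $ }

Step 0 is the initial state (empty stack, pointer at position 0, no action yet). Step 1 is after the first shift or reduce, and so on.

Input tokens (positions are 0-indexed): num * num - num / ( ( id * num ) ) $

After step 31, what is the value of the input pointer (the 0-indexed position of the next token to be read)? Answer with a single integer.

Answer: 13

Derivation:
Step 1: shift num. Stack=[num] ptr=1 lookahead=* remaining=[* num - num / ( ( id * num ) ) $]
Step 2: reduce F->num. Stack=[F] ptr=1 lookahead=* remaining=[* num - num / ( ( id * num ) ) $]
Step 3: reduce T->F. Stack=[T] ptr=1 lookahead=* remaining=[* num - num / ( ( id * num ) ) $]
Step 4: shift *. Stack=[T *] ptr=2 lookahead=num remaining=[num - num / ( ( id * num ) ) $]
Step 5: shift num. Stack=[T * num] ptr=3 lookahead=- remaining=[- num / ( ( id * num ) ) $]
Step 6: reduce F->num. Stack=[T * F] ptr=3 lookahead=- remaining=[- num / ( ( id * num ) ) $]
Step 7: reduce T->T * F. Stack=[T] ptr=3 lookahead=- remaining=[- num / ( ( id * num ) ) $]
Step 8: reduce E->T. Stack=[E] ptr=3 lookahead=- remaining=[- num / ( ( id * num ) ) $]
Step 9: shift -. Stack=[E -] ptr=4 lookahead=num remaining=[num / ( ( id * num ) ) $]
Step 10: shift num. Stack=[E - num] ptr=5 lookahead=/ remaining=[/ ( ( id * num ) ) $]
Step 11: reduce F->num. Stack=[E - F] ptr=5 lookahead=/ remaining=[/ ( ( id * num ) ) $]
Step 12: reduce T->F. Stack=[E - T] ptr=5 lookahead=/ remaining=[/ ( ( id * num ) ) $]
Step 13: shift /. Stack=[E - T /] ptr=6 lookahead=( remaining=[( ( id * num ) ) $]
Step 14: shift (. Stack=[E - T / (] ptr=7 lookahead=( remaining=[( id * num ) ) $]
Step 15: shift (. Stack=[E - T / ( (] ptr=8 lookahead=id remaining=[id * num ) ) $]
Step 16: shift id. Stack=[E - T / ( ( id] ptr=9 lookahead=* remaining=[* num ) ) $]
Step 17: reduce F->id. Stack=[E - T / ( ( F] ptr=9 lookahead=* remaining=[* num ) ) $]
Step 18: reduce T->F. Stack=[E - T / ( ( T] ptr=9 lookahead=* remaining=[* num ) ) $]
Step 19: shift *. Stack=[E - T / ( ( T *] ptr=10 lookahead=num remaining=[num ) ) $]
Step 20: shift num. Stack=[E - T / ( ( T * num] ptr=11 lookahead=) remaining=[) ) $]
Step 21: reduce F->num. Stack=[E - T / ( ( T * F] ptr=11 lookahead=) remaining=[) ) $]
Step 22: reduce T->T * F. Stack=[E - T / ( ( T] ptr=11 lookahead=) remaining=[) ) $]
Step 23: reduce E->T. Stack=[E - T / ( ( E] ptr=11 lookahead=) remaining=[) ) $]
Step 24: shift ). Stack=[E - T / ( ( E )] ptr=12 lookahead=) remaining=[) $]
Step 25: reduce F->( E ). Stack=[E - T / ( F] ptr=12 lookahead=) remaining=[) $]
Step 26: reduce T->F. Stack=[E - T / ( T] ptr=12 lookahead=) remaining=[) $]
Step 27: reduce E->T. Stack=[E - T / ( E] ptr=12 lookahead=) remaining=[) $]
Step 28: shift ). Stack=[E - T / ( E )] ptr=13 lookahead=$ remaining=[$]
Step 29: reduce F->( E ). Stack=[E - T / F] ptr=13 lookahead=$ remaining=[$]
Step 30: reduce T->T / F. Stack=[E - T] ptr=13 lookahead=$ remaining=[$]
Step 31: reduce E->E - T. Stack=[E] ptr=13 lookahead=$ remaining=[$]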